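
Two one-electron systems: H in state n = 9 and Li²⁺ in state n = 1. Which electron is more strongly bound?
Li²⁺ at n = 1 (E = -122.4513 eV)

Using E_n = -13.6057 Z² / n² eV:

H (Z = 1) at n = 9:
E = -13.6057 × 1² / 9² = -13.6057 × 1 / 81 = -0.1679716 eV

Li²⁺ (Z = 3) at n = 1:
E = -13.6057 × 3² / 1² = -13.6057 × 9 / 1 = -122.4513000 eV

Since -122.4513000 eV < -0.1679716 eV,
Li²⁺ at n = 1 is more tightly bound (requires more energy to ionize).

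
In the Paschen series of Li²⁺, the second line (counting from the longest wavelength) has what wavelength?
142.39 nm

The lines of a series are numbered from the longest wavelength (smallest ΔE) outward; the second line is the transition from n = n_f + 2 to n_f.
The Paschen series has all transitions ending at n_f = 3.

For Li²⁺ (Z = 3), the second line (β-line) is the jump from n = 5 to n = 3:
E_5 = -13.6057 × 3² / 5² = -4.898052 eV
E_3 = -13.6057 × 3² / 3² = -13.605700 eV
ΔE = E_5 - E_3 = 8.707648 eV

λ = hc/E = 1239.84 eV·nm / 8.707648 eV
λ = 142.39 nm

This is the β-line of the Paschen series in Li²⁺.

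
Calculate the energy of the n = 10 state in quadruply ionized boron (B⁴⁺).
-3.40 eV

For hydrogen-like ions, the energy levels scale with Z²:
E_n = -13.6057 Z² / n² eV

For B⁴⁺ (Z = 5) at n = 10:
E_10 = -13.6057 × 5² / 10²
E_10 = -13.6057 × 25 / 100
E_10 = -340.1425 / 100
E_10 = -3.40 eV

The energy is 25 times more negative than hydrogen at the same n due to the stronger nuclear charge.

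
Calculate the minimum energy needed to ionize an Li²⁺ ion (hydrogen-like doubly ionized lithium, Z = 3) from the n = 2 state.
30.612825 eV

The ionization energy is the energy needed to remove the electron completely (n → ∞).

For a hydrogen-like ion with Z = 3, E_n = -13.6057 Z² / n² eV.

At n = 2: E_2 = -13.6057 × 3² / 2² = -30.612825000 eV
At n = ∞: E_∞ = 0 eV

Ionization energy = E_∞ - E_2 = 0 - (-30.612825000) = 30.612825000 eV
Ionization energy ≈ 30.612825 eV

This is also called the binding energy of the electron in state n = 2.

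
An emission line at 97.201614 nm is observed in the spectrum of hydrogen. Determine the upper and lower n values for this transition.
n = 4 → n = 1

First, find the photon energy from the wavelength (hc = 1239.84 eV·nm):
E = hc/λ = 1239.84 eV·nm / 97.201614 nm = 12.755344 eV

The energy levels of hydrogen satisfy E_n = -13.6057 / n² eV, so an emission n_i → n_f releases
ΔE = 13.6057 × (1/n_f² − 1/n_i²) eV.

Setting ΔE equal to the photon energy:
1/n_f² − 1/n_i² = 12.755344 / 13.6057 = 0.93750002

Since 1/n_i² must be positive, we need 1/n_f² > 0.93750002, i.e. n_f ≤ 1. For each allowed n_f, solve n_i = (1/n_f² − 0.93750002)^(−1/2) and check whether it is a whole number:
  n_f = 1: 1/n_i² = 1.00000000 − 0.93750002 = 0.06249998 → n_i = 4.000  → integer, n_i = 4 ✓

Only n_f = 1 gives an integer upper level, n_i = 4.

The transition is from n = 4 to n = 1 (emission).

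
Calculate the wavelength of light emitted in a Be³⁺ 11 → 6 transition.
291.873 nm

First, find the transition energy using E_n = -13.6057 Z² / n² eV:
E_11 = -13.6057 × 4² / 11² = -1.7991008 eV
E_6 = -13.6057 × 4² / 6² = -6.0469778 eV

Photon energy: |ΔE| = |E_6 - E_11| = 4.2478770 eV

Convert to wavelength using E = hc/λ with hc = 1239.84 eV·nm:
λ = hc/E = 1239.84 eV·nm / 4.2478770 eV
λ = 291.873 nm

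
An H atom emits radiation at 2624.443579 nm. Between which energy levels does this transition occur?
n = 6 → n = 4

First, find the photon energy from the wavelength (hc = 1239.84 eV·nm):
E = hc/λ = 1239.84 eV·nm / 2624.443579 nm = 0.47242014 eV

The energy levels of hydrogen satisfy E_n = -13.6057 / n² eV, so an emission n_i → n_f releases
ΔE = 13.6057 × (1/n_f² − 1/n_i²) eV.

Setting ΔE equal to the photon energy:
1/n_f² − 1/n_i² = 0.47242014 / 13.6057 = 0.034722222

Since 1/n_i² must be positive, we need 1/n_f² > 0.034722222, i.e. n_f ≤ 5. For each allowed n_f, solve n_i = (1/n_f² − 0.034722222)^(−1/2) and check whether it is a whole number:
  n_f = 1: 1/n_i² = 1.000000000 − 0.034722222 = 0.965277778 → n_i = 1.018  (not an integer) ✗
  n_f = 2: 1/n_i² = 0.250000000 − 0.034722222 = 0.215277778 → n_i = 2.155  (not an integer) ✗
  n_f = 3: 1/n_i² = 0.111111111 − 0.034722222 = 0.076388889 → n_i = 3.618  (not an integer) ✗
  n_f = 4: 1/n_i² = 0.062500000 − 0.034722222 = 0.027777778 → n_i = 6.000  → integer, n_i = 6 ✓
  n_f = 5: 1/n_i² = 0.040000000 − 0.034722222 = 0.005277778 → n_i = 13.765  (not an integer) ✗

Only n_f = 4 gives an integer upper level, n_i = 6.

The transition is from n = 6 to n = 4 (emission).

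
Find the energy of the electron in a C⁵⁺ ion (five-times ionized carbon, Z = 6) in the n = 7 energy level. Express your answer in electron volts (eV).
-9.99602 eV

The energy levels of a hydrogen-like atom are given by:
E_n = -13.6057 Z² / n² eV  (with Z = 6 for C⁵⁺)

For n = 7:
E_7 = -13.6057 × 6² / 7²
E_7 = -13.6057 × 36 / 49
E_7 = -9.99602 eV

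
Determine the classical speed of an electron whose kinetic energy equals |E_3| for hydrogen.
7.29e+05 m/s (or 0.24% of c)

The binding energy at n = 3 for hydrogen is:
E_3 = -13.6057/3² = -1.51174 eV
|E_3| = 1.51174 eV

Convert to Joules:
KE = 1.51174 eV × (1.602177 × 10⁻¹⁹ J/eV) = 2.4221e-19 J

Using KE = ½mv²:
v = √(2·KE/m_e)
v = √(2 × 2.4221e-19 J / 9.10938 × 10⁻³¹ kg)
v = 7.29e+05 m/s

This is approximately 0.24% the speed of light.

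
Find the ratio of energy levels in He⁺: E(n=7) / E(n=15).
4.5918

Using E_n = -13.6057 Z² / n² eV with Z = 2:

E_7 = -13.6057 × 2² / 7² = -54.4228 / 49 = -1.1106693878 eV
E_15 = -13.6057 × 2² / 15² = -54.4228 / 225 = -0.2418791111 eV

The ratio is:
E_7/E_15 = (-1.1106693878) / (-0.2418791111)
E_7/E_15 = (-54.4228/49) / (-54.4228/225)
E_7/E_15 = 225/49
E_7/E_15 = 4.5918
(Note: the Z² factors cancel in the ratio.)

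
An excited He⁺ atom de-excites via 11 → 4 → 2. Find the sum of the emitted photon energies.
13.15592 eV

The energy levels of He⁺ are E_n = -13.6057 × 2² / n² eV.

First transition (11 → 4):
ΔE₁ = |E_4 - E_11|
ΔE₁ = |-3.40142500000 - (-0.44977520661)| = 2.95164979 eV

Second transition (4 → 2):
ΔE₂ = |E_2 - E_4|
ΔE₂ = |-13.60570000000 - (-3.40142500000)| = 10.20427500 eV

Total energy released:
E_total = ΔE₁ + ΔE₂ = 2.95164979 + 10.20427500 = 13.15592 eV

Note: This equals the direct transition 11 → 2: 13.15592 eV ✓
Energy is conserved regardless of the path taken.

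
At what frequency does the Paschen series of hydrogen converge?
3.655e+14 Hz

The series limit corresponds to the transition from n = ∞ to n = 3.
This is the highest energy (shortest wavelength) transition in the Paschen series.

E_∞ = 0 eV
E_3 = -13.6057 / 3² = -1.511744 eV

Energy at series limit:
ΔE = E_∞ - E_3 = 0 - (-1.511744) = 1.511744 eV
E = 1.511744 eV × (1.602177 × 10⁻¹⁹ J/eV) = 2.42208e-19 J
f = E/h = 2.42208e-19 J / (6.62607 × 10⁻³⁴ J·s) = 3.655e+14 Hz

This energy equals the ionization energy from the n = 3 state of hydrogen.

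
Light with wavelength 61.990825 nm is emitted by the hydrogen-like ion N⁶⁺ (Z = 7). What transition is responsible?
n = 10 → n = 5

First, find the photon energy from the wavelength (hc = 1239.84 eV·nm):
E = hc/λ = 1239.84 eV·nm / 61.990825 nm = 20.000379 eV

The energy levels of N⁶⁺ satisfy E_n = -13.6057 × 7² / n² eV, so an emission n_i → n_f releases
ΔE = 13.6057 × 7² × (1/n_f² − 1/n_i²) eV.

Setting ΔE equal to the photon energy:
1/n_f² − 1/n_i² = 20.000379 / (13.6057 × 7²) = 0.030000000

Since 1/n_i² must be positive, we need 1/n_f² > 0.030000000, i.e. n_f ≤ 5. For each allowed n_f, solve n_i = (1/n_f² − 0.030000000)^(−1/2) and check whether it is a whole number:
  n_f = 1: 1/n_i² = 1.000000000 − 0.030000000 = 0.970000000 → n_i = 1.015  (not an integer) ✗
  n_f = 2: 1/n_i² = 0.250000000 − 0.030000000 = 0.220000000 → n_i = 2.132  (not an integer) ✗
  n_f = 3: 1/n_i² = 0.111111111 − 0.030000000 = 0.081111111 → n_i = 3.511  (not an integer) ✗
  n_f = 4: 1/n_i² = 0.062500000 − 0.030000000 = 0.032500000 → n_i = 5.547  (not an integer) ✗
  n_f = 5: 1/n_i² = 0.040000000 − 0.030000000 = 0.010000000 → n_i = 10.000  → integer, n_i = 10 ✓

Only n_f = 5 gives an integer upper level, n_i = 10.

The transition is from n = 10 to n = 5 (emission).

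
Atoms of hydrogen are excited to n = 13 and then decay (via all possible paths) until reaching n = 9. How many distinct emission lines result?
10

The electron can occupy levels n = 9, 10, ..., 13 during de-excitation — that is m = 13 - 9 + 1 = 5 distinct levels.

The number of distinct spectral lines equals the number of ways to choose 2 of these m levels (each pair gives one possible emission transition):

Number of lines = m(m-1)/2 = 5×4/2 = 10

These correspond to all possible transitions between the 5 levels:
13 → 12, 13 → 11, 13 → 10, 13 → 9, 12 → 11, 12 → 10, 12 → 9, 11 → 10...

Each transition produces a photon with a unique energy (and thus wavelength). This count does not depend on Z.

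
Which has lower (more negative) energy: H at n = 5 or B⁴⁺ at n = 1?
B⁴⁺ at n = 1 (E = -340.142500 eV)

Using E_n = -13.6057 Z² / n² eV:

H (Z = 1) at n = 5:
E = -13.6057 × 1² / 5² = -13.6057 × 1 / 25 = -0.544228000 eV

B⁴⁺ (Z = 5) at n = 1:
E = -13.6057 × 5² / 1² = -13.6057 × 25 / 1 = -340.142500000 eV

Since -340.142500000 eV < -0.544228000 eV,
B⁴⁺ at n = 1 is more tightly bound (requires more energy to ionize).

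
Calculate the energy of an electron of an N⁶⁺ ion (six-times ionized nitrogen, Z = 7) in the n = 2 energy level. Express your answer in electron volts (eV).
-166.6698 eV

The energy levels of a hydrogen-like atom are given by:
E_n = -13.6057 Z² / n² eV  (with Z = 7 for N⁶⁺)

For n = 2:
E_2 = -13.6057 × 7² / 2²
E_2 = -13.6057 × 49 / 4
E_2 = -166.6698 eV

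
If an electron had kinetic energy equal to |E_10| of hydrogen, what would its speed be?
2.19e+05 m/s (or 0.07297% of c)

The binding energy at n = 10 for hydrogen is:
E_10 = -13.6057/10² = -0.1360570 eV
|E_10| = 0.1360570 eV

Convert to Joules:
KE = 0.1360570 eV × (1.602177 × 10⁻¹⁹ J/eV) = 2.1799e-20 J

Using KE = ½mv²:
v = √(2·KE/m_e)
v = √(2 × 2.1799e-20 J / 9.10938 × 10⁻³¹ kg)
v = 2.19e+05 m/s

This is approximately 0.07297% the speed of light.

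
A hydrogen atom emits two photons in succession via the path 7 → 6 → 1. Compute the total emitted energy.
13.3280 eV

The energy levels of hydrogen are E_n = -13.6057 / n² eV.

First transition (7 → 6):
ΔE₁ = |E_6 - E_7|
ΔE₁ = |-0.3779361111 - (-0.2776673469)| = 0.1002688 eV

Second transition (6 → 1):
ΔE₂ = |E_1 - E_6|
ΔE₂ = |-13.6057000000 - (-0.3779361111)| = 13.2277639 eV

Total energy released:
E_total = ΔE₁ + ΔE₂ = 0.1002688 + 13.2277639 = 13.3280 eV

Note: This equals the direct transition 7 → 1: 13.3280 eV ✓
Energy is conserved regardless of the path taken.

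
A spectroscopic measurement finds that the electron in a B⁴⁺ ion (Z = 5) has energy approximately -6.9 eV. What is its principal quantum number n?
n = 7

The exact energy levels follow E_n = -13.6057 Z² / n² eV with Z = 5.

The measured value (-6.9 eV) is reported to only 2 significant figures, so we must test candidate n values and see which one matches to that precision.

Candidate energies:
  n = 5:  E = -13.6057 × 5² / 5² = -13.60570 eV
  n = 6:  E = -13.6057 × 5² / 6² = -9.44840 eV
  n = 7:  E = -13.6057 × 5² / 7² = -6.94168 eV  ← matches
  n = 8:  E = -13.6057 × 5² / 8² = -5.31473 eV
  n = 9:  E = -13.6057 × 5² / 9² = -4.19929 eV

Checking against the measurement of -6.9 eV (2 sig figs), only n = 7 agrees:
E_7 = -6.94168 eV, which rounds to -6.9 eV ✓

Therefore n = 7.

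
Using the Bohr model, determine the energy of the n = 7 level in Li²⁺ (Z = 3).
-2.49901 eV

For hydrogen-like ions, the energy levels scale with Z²:
E_n = -13.6057 Z² / n² eV

For Li²⁺ (Z = 3) at n = 7:
E_7 = -13.6057 × 3² / 7²
E_7 = -13.6057 × 9 / 49
E_7 = -122.4513 / 49
E_7 = -2.49901 eV

The energy is 9 times more negative than hydrogen at the same n due to the stronger nuclear charge.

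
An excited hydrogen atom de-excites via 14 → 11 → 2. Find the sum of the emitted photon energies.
3.33 eV

The energy levels of hydrogen are E_n = -13.6057 / n² eV.

First transition (14 → 11):
ΔE₁ = |E_11 - E_14|
ΔE₁ = |-0.11244380 - (-0.06941684)| = 0.04303 eV

Second transition (11 → 2):
ΔE₂ = |E_2 - E_11|
ΔE₂ = |-3.40142500 - (-0.11244380)| = 3.28898 eV

Total energy released:
E_total = ΔE₁ + ΔE₂ = 0.04303 + 3.28898 = 3.33 eV

Note: This equals the direct transition 14 → 2: 3.33 eV ✓
Energy is conserved regardless of the path taken.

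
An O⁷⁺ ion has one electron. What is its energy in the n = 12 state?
-6.046978 eV

For hydrogen-like ions, the energy levels scale with Z²:
E_n = -13.6057 Z² / n² eV

For O⁷⁺ (Z = 8) at n = 12:
E_12 = -13.6057 × 8² / 12²
E_12 = -13.6057 × 64 / 144
E_12 = -870.7648 / 144
E_12 = -6.046978 eV

The energy is 64 times more negative than hydrogen at the same n due to the stronger nuclear charge.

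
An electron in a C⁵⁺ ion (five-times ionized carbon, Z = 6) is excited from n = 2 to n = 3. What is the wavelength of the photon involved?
18.22530 nm

First, find the transition energy using E_n = -13.6057 Z² / n² eV:
E_2 = -13.6057 × 6² / 2² = -122.4513000 eV
E_3 = -13.6057 × 6² / 3² = -54.4228000 eV

Photon energy: |ΔE| = |E_3 - E_2| = 68.0285000 eV

Convert to wavelength using E = hc/λ with hc = 1239.84 eV·nm:
λ = hc/E = 1239.84 eV·nm / 68.0285000 eV
λ = 18.22530 nm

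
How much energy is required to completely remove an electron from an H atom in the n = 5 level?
0.5442 eV

The ionization energy is the energy needed to remove the electron completely (n → ∞).

For hydrogen, E_n = -13.6057 eV / n².

At n = 5: E_5 = -13.6057 / 5² = -0.5442280 eV
At n = ∞: E_∞ = 0 eV

Ionization energy = E_∞ - E_5 = 0 - (-0.5442280) = 0.5442280 eV
Ionization energy ≈ 0.5442 eV

This is also called the binding energy of the electron in state n = 5.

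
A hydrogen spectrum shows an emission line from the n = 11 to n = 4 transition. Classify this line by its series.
Brackett series

The spectral series in hydrogen are named based on the final (lower) energy level:
- Lyman series: n_final = 1 (ultraviolet)
- Balmer series: n_final = 2 (visible/near-UV)
- Paschen series: n_final = 3 (infrared)
- Brackett series: n_final = 4 (infrared)
- Pfund series: n_final = 5 (far infrared)

Since this transition ends at n = 4, it belongs to the Brackett series.

For reference, this 11 → 4 line has photon energy
ΔE = 13.6057 eV × (1/4² - 1/11²) = 0.73791245 eV,
corresponding to wavelength λ = hc/ΔE = 1239.84 eV·nm / 0.73791245 eV = 1680.20 nm in the infrared region.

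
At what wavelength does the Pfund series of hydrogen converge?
2278.16283 nm

The series limit corresponds to the transition from n = ∞ to n = 5.
This is the highest energy (shortest wavelength) transition in the Pfund series.

E_∞ = 0 eV
E_5 = -13.6057 / 5² = -0.54422800000 eV

Energy at series limit:
ΔE = E_∞ - E_5 = 0 - (-0.54422800000) = 0.54422800000 eV
λ = hc/E = 1239.84 eV·nm / 0.54422800000 eV = 2278.16283 nm

This energy equals the ionization energy from the n = 5 state of hydrogen.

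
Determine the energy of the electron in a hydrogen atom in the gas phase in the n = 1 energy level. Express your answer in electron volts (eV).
-13.605700 eV

The energy levels of a hydrogen-like atom are given by:
E_n = -13.6057 eV / n²

For n = 1:
E_1 = -13.6057 eV / 1²
E_1 = -13.6057 eV / 1
E_1 = -13.605700 eV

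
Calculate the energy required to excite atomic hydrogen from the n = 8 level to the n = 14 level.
0.14317 eV

The energy levels of a hydrogen-like atom are E_n = -13.6057 eV / n².

Energy at n = 8: E_8 = -13.6057 / 8² = -0.21258906 eV
Energy at n = 14: E_14 = -13.6057 / 14² = -0.06941684 eV

The excitation energy is the difference:
ΔE = E_14 - E_8
ΔE = -0.06941684 - (-0.21258906)
ΔE = 0.14317 eV

Since this is positive, energy must be absorbed (photon absorption).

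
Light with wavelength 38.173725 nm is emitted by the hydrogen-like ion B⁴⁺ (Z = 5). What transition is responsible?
n = 8 → n = 3

First, find the photon energy from the wavelength (hc = 1239.84 eV·nm):
E = hc/λ = 1239.84 eV·nm / 38.173725 nm = 32.478884 eV

The energy levels of B⁴⁺ satisfy E_n = -13.6057 × 5² / n² eV, so an emission n_i → n_f releases
ΔE = 13.6057 × 5² × (1/n_f² − 1/n_i²) eV.

Setting ΔE equal to the photon energy:
1/n_f² − 1/n_i² = 32.478884 / (13.6057 × 5²) = 0.095486109

Since 1/n_i² must be positive, we need 1/n_f² > 0.095486109, i.e. n_f ≤ 3. For each allowed n_f, solve n_i = (1/n_f² − 0.095486109)^(−1/2) and check whether it is a whole number:
  n_f = 1: 1/n_i² = 1.000000000 − 0.095486109 = 0.904513891 → n_i = 1.051  (not an integer) ✗
  n_f = 2: 1/n_i² = 0.250000000 − 0.095486109 = 0.154513891 → n_i = 2.544  (not an integer) ✗
  n_f = 3: 1/n_i² = 0.111111111 − 0.095486109 = 0.015625002 → n_i = 8.000  → integer, n_i = 8 ✓

Only n_f = 3 gives an integer upper level, n_i = 8.

The transition is from n = 8 to n = 3 (emission).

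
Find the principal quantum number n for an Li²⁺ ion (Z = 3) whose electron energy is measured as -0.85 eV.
n = 12

The exact energy levels follow E_n = -13.6057 Z² / n² eV with Z = 3.

The measured value (-0.85 eV) is reported to only 2 significant figures, so we must test candidate n values and see which one matches to that precision.

Candidate energies:
  n = 10:  E = -13.6057 × 3² / 10² = -1.224513 eV
  n = 11:  E = -13.6057 × 3² / 11² = -1.011994 eV
  n = 12:  E = -13.6057 × 3² / 12² = -0.850356 eV  ← matches
  n = 13:  E = -13.6057 × 3² / 13² = -0.724564 eV
  n = 14:  E = -13.6057 × 3² / 14² = -0.624752 eV

Checking against the measurement of -0.85 eV (2 sig figs), only n = 12 agrees:
E_12 = -0.850356 eV, which rounds to -0.85 eV ✓

Therefore n = 12.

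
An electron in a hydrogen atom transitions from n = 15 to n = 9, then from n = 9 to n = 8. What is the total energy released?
0.15 eV

The energy levels of hydrogen are E_n = -13.6057 / n² eV.

First transition (15 → 9):
ΔE₁ = |E_9 - E_15|
ΔE₁ = |-0.16797160 - (-0.06046978)| = 0.10750 eV

Second transition (9 → 8):
ΔE₂ = |E_8 - E_9|
ΔE₂ = |-0.21258906 - (-0.16797160)| = 0.04462 eV

Total energy released:
E_total = ΔE₁ + ΔE₂ = 0.10750 + 0.04462 = 0.15 eV

Note: This equals the direct transition 15 → 8: 0.15 eV ✓
Energy is conserved regardless of the path taken.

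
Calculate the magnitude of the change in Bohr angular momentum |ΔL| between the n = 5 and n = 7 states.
2.109e-34 J·s (or 2ℏ)

In the Bohr model, L_n = nℏ where ℏ = 1.05457e-34 J·s.

L_7 = 7ℏ = 7.38199e-34 J·s
L_5 = 5ℏ = 5.27285e-34 J·s

ΔL = L_7 - L_5 = (7 - 5)ℏ = 2ℏ
ΔL = 2 × 1.05457e-34 J·s = 2.109e-34 J·s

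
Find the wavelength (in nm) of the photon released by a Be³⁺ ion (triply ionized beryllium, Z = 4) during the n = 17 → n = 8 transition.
468.18777 nm

First, find the transition energy using E_n = -13.6057 Z² / n² eV:
E_17 = -13.6057 × 4² / 17² = -0.753256747 eV
E_8 = -13.6057 × 4² / 8² = -3.401425000 eV

Photon energy: |ΔE| = |E_8 - E_17| = 2.648168253 eV

Convert to wavelength using E = hc/λ with hc = 1239.84 eV·nm:
λ = hc/E = 1239.84 eV·nm / 2.648168253 eV
λ = 468.18777 nm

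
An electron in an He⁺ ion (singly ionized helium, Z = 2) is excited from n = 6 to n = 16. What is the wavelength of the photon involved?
954.343 nm

First, find the transition energy using E_n = -13.6057 Z² / n² eV:
E_6 = -13.6057 × 2² / 6² = -1.5117444 eV
E_16 = -13.6057 × 2² / 16² = -0.2125891 eV

Photon energy: |ΔE| = |E_16 - E_6| = 1.2991553 eV

Convert to wavelength using E = hc/λ with hc = 1239.84 eV·nm:
λ = hc/E = 1239.84 eV·nm / 1.2991553 eV
λ = 954.343 nm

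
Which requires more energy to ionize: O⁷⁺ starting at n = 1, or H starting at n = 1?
O⁷⁺ at n = 1 (E = -870.764800 eV)

Using E_n = -13.6057 Z² / n² eV:

O⁷⁺ (Z = 8) at n = 1:
E = -13.6057 × 8² / 1² = -13.6057 × 64 / 1 = -870.764800000 eV

H (Z = 1) at n = 1:
E = -13.6057 × 1² / 1² = -13.6057 × 1 / 1 = -13.605700000 eV

Since -870.764800000 eV < -13.605700000 eV,
O⁷⁺ at n = 1 is more tightly bound (requires more energy to ionize).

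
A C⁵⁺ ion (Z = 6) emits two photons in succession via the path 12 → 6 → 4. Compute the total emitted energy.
27.21140 eV

The energy levels of C⁵⁺ are E_n = -13.6057 × 6² / n² eV.

First transition (12 → 6):
ΔE₁ = |E_6 - E_12|
ΔE₁ = |-13.60570000000 - (-3.40142500000)| = 10.20427500 eV

Second transition (6 → 4):
ΔE₂ = |E_4 - E_6|
ΔE₂ = |-30.61282500000 - (-13.60570000000)| = 17.00712500 eV

Total energy released:
E_total = ΔE₁ + ΔE₂ = 10.20427500 + 17.00712500 = 27.21140 eV

Note: This equals the direct transition 12 → 4: 27.21140 eV ✓
Energy is conserved regardless of the path taken.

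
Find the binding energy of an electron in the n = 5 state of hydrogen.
0.5442 eV

The ionization energy is the energy needed to remove the electron completely (n → ∞).

For hydrogen, E_n = -13.6057 eV / n².

At n = 5: E_5 = -13.6057 / 5² = -0.5442280 eV
At n = ∞: E_∞ = 0 eV

Ionization energy = E_∞ - E_5 = 0 - (-0.5442280) = 0.5442280 eV
Ionization energy ≈ 0.5442 eV

This is also called the binding energy of the electron in state n = 5.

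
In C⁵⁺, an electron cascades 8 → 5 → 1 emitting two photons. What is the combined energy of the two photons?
482.1520 eV

The energy levels of C⁵⁺ are E_n = -13.6057 × 6² / n² eV.

First transition (8 → 5):
ΔE₁ = |E_5 - E_8|
ΔE₁ = |-19.5922080000 - (-7.6532062500)| = 11.9390018 eV

Second transition (5 → 1):
ΔE₂ = |E_1 - E_5|
ΔE₂ = |-489.8052000000 - (-19.5922080000)| = 470.2129920 eV

Total energy released:
E_total = ΔE₁ + ΔE₂ = 11.9390018 + 470.2129920 = 482.1520 eV

Note: This equals the direct transition 8 → 1: 482.1520 eV ✓
Energy is conserved regardless of the path taken.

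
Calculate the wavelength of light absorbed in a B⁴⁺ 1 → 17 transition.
3.66 nm

First, find the transition energy using E_n = -13.6057 Z² / n² eV:
E_1 = -13.6057 × 5² / 1² = -340.1425 eV
E_17 = -13.6057 × 5² / 17² = -1.1770 eV

Photon energy: |ΔE| = |E_17 - E_1| = 338.9655 eV

Convert to wavelength using E = hc/λ with hc = 1239.84 eV·nm:
λ = hc/E = 1239.84 eV·nm / 338.9655 eV
λ = 3.66 nm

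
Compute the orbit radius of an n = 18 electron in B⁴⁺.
3.42907 nm (or 34.29068 Å)

The Bohr radius formula is:
r_n = n² a₀ / Z

where a₀ = 0.05291772 nm is the Bohr radius.

For B⁴⁺ (Z = 5) at n = 18:
r_18 = 18² × 0.05291772 nm / 5
r_18 = 324 × 0.05291772 nm / 5
r_18 = 17.145341 nm / 5
r_18 = 3.42907 nm

The electron orbits at approximately 3.42907 nm from the nucleus.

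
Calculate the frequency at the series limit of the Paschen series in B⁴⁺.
9.138e+15 Hz

The series limit corresponds to the transition from n = ∞ to n = 3.
This is the highest energy (shortest wavelength) transition in the Paschen series.

E_∞ = 0 eV
E_3 = -13.6057 × 5² / 3² = -37.79361111 eV

Energy at series limit:
ΔE = E_∞ - E_3 = 0 - (-37.79361111) = 37.79361111 eV
E = 37.79361111 eV × (1.602177 × 10⁻¹⁹ J/eV) = 6.05521e-18 J
f = E/h = 6.05521e-18 J / (6.62607 × 10⁻³⁴ J·s) = 9.138e+15 Hz

This energy equals the ionization energy from the n = 3 state of B⁴⁺.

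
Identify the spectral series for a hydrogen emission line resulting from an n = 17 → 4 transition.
Brackett series

The spectral series in hydrogen are named based on the final (lower) energy level:
- Lyman series: n_final = 1 (ultraviolet)
- Balmer series: n_final = 2 (visible/near-UV)
- Paschen series: n_final = 3 (infrared)
- Brackett series: n_final = 4 (infrared)
- Pfund series: n_final = 5 (far infrared)

Since this transition ends at n = 4, it belongs to the Brackett series.

For reference, this 17 → 4 line has photon energy
ΔE = 13.6057 eV × (1/4² - 1/17²) = 0.80327770329 eV,
corresponding to wavelength λ = hc/ΔE = 1239.84 eV·nm / 0.80327770329 eV = 1543.47618 nm in the infrared region.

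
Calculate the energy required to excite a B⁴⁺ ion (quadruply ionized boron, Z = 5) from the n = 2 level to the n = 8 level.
79.72 eV

The energy levels of a hydrogen-like atom are E_n = -13.6057 Z² eV / n².

Energy at n = 2: E_2 = -13.6057 × 5² / 2² = -85.03563 eV
Energy at n = 8: E_8 = -13.6057 × 5² / 8² = -5.31473 eV

The excitation energy is the difference:
ΔE = E_8 - E_2
ΔE = -5.31473 - (-85.03563)
ΔE = 79.72 eV

Since this is positive, energy must be absorbed (photon absorption).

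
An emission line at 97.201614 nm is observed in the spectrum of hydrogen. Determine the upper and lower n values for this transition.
n = 4 → n = 1

First, find the photon energy from the wavelength (hc = 1239.84 eV·nm):
E = hc/λ = 1239.84 eV·nm / 97.201614 nm = 12.755344 eV

The energy levels of hydrogen satisfy E_n = -13.6057 / n² eV, so an emission n_i → n_f releases
ΔE = 13.6057 × (1/n_f² − 1/n_i²) eV.

Setting ΔE equal to the photon energy:
1/n_f² − 1/n_i² = 12.755344 / 13.6057 = 0.93750002

Since 1/n_i² must be positive, we need 1/n_f² > 0.93750002, i.e. n_f ≤ 1. For each allowed n_f, solve n_i = (1/n_f² − 0.93750002)^(−1/2) and check whether it is a whole number:
  n_f = 1: 1/n_i² = 1.00000000 − 0.93750002 = 0.06249998 → n_i = 4.000  → integer, n_i = 4 ✓

Only n_f = 1 gives an integer upper level, n_i = 4.

The transition is from n = 4 to n = 1 (emission).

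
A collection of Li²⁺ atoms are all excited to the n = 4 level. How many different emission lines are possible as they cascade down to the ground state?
6

The electron can occupy levels n = 1, 2, ..., 4 during de-excitation — that is m = 4 - 1 + 1 = 4 distinct levels.

The number of distinct spectral lines equals the number of ways to choose 2 of these m levels (each pair gives one possible emission transition):

Number of lines = m(m-1)/2 = 4×3/2 = 6

These correspond to all possible transitions between the 4 levels:
4 → 3, 4 → 2, 4 → 1, 3 → 2, 3 → 1, 2 → 1

Each transition produces a photon with a unique energy (and thus wavelength). This count does not depend on Z.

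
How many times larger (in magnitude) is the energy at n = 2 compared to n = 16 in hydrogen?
64.00000

Using E_n = -13.6057 Z² / n² eV with Z = 1:

E_2 = -13.6057 / 2² = -13.6057 / 4 = -3.40142500000 eV
E_16 = -13.6057 / 16² = -13.6057 / 256 = -0.05314726563 eV

The ratio is:
E_2/E_16 = (-3.40142500000) / (-0.05314726563)
E_2/E_16 = (-13.6057/4) / (-13.6057/256)
E_2/E_16 = 256/4
E_2/E_16 = 64.00000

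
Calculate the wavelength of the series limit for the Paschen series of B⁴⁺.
32.806 nm

The series limit corresponds to the transition from n = ∞ to n = 3.
This is the highest energy (shortest wavelength) transition in the Paschen series.

E_∞ = 0 eV
E_3 = -13.6057 × 5² / 3² = -37.79361 eV

Energy at series limit:
ΔE = E_∞ - E_3 = 0 - (-37.79361) = 37.79361 eV
λ = hc/E = 1239.84 eV·nm / 37.79361 eV = 32.806 nm

This energy equals the ionization energy from the n = 3 state of B⁴⁺.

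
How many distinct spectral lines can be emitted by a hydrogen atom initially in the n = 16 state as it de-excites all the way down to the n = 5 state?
66

The electron can occupy levels n = 5, 6, ..., 16 during de-excitation — that is m = 16 - 5 + 1 = 12 distinct levels.

The number of distinct spectral lines equals the number of ways to choose 2 of these m levels (each pair gives one possible emission transition):

Number of lines = m(m-1)/2 = 12×11/2 = 66

These correspond to all possible transitions between the 12 levels:
16 → 15, 16 → 14, 16 → 13, 16 → 12, 16 → 11, 16 → 10, 16 → 9, 16 → 8...

Each transition produces a photon with a unique energy (and thus wavelength). This count does not depend on Z.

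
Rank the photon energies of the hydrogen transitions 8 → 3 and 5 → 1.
5 → 1

Calculate the energy for each transition:

Transition 8 → 3:
ΔE₁ = |E_3 - E_8| = |-13.6057/3² - (-13.6057/8²)|
ΔE₁ = |-1.511744444444 - (-0.212589062500)| = 1.299155382 eV

Transition 5 → 1:
ΔE₂ = |E_1 - E_5| = |-13.6057/1² - (-13.6057/5²)|
ΔE₂ = |-13.605700000000 - (-0.544228000000)| = 13.061472000 eV

Since 13.061472000 eV > 1.299155382 eV, the transition 5 → 1 emits the more energetic photon.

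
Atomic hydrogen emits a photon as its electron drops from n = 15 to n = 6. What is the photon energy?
0.32 eV

The energy levels are E_n = -13.6057 eV / n².

Energy at n = 15: E_15 = -13.6057 / 15² = -0.06047 eV
Energy at n = 6: E_6 = -13.6057 / 6² = -0.37794 eV

For emission (electron falling to lower state), the photon energy is:
E_photon = E_15 - E_6 = |-0.06047 - (-0.37794)|
E_photon = 0.32 eV

This energy is carried away by the emitted photon.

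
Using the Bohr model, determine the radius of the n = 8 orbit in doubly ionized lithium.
1.1289 nm (or 11.2891 Å)

The Bohr radius formula is:
r_n = n² a₀ / Z

where a₀ = 0.0529177 nm is the Bohr radius.

For Li²⁺ (Z = 3) at n = 8:
r_8 = 8² × 0.0529177 nm / 3
r_8 = 64 × 0.0529177 nm / 3
r_8 = 3.38673 nm / 3
r_8 = 1.1289 nm

The electron orbits at approximately 1.1289 nm from the nucleus.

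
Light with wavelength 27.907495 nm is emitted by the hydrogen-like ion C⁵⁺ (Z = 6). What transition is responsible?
n = 7 → n = 3

First, find the photon energy from the wavelength (hc = 1239.84 eV·nm):
E = hc/λ = 1239.84 eV·nm / 27.907495 nm = 44.426775 eV

The energy levels of C⁵⁺ satisfy E_n = -13.6057 × 6² / n² eV, so an emission n_i → n_f releases
ΔE = 13.6057 × 6² × (1/n_f² − 1/n_i²) eV.

Setting ΔE equal to the photon energy:
1/n_f² − 1/n_i² = 44.426775 / (13.6057 × 6²) = 0.090702947

Since 1/n_i² must be positive, we need 1/n_f² > 0.090702947, i.e. n_f ≤ 3. For each allowed n_f, solve n_i = (1/n_f² − 0.090702947)^(−1/2) and check whether it is a whole number:
  n_f = 1: 1/n_i² = 1.000000000 − 0.090702947 = 0.909297053 → n_i = 1.049  (not an integer) ✗
  n_f = 2: 1/n_i² = 0.250000000 − 0.090702947 = 0.159297053 → n_i = 2.506  (not an integer) ✗
  n_f = 3: 1/n_i² = 0.111111111 − 0.090702947 = 0.020408164 → n_i = 7.000  → integer, n_i = 7 ✓

Only n_f = 3 gives an integer upper level, n_i = 7.

The transition is from n = 7 to n = 3 (emission).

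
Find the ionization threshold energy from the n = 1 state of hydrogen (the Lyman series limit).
13.606 eV

The series limit corresponds to the transition from n = ∞ to n = 1.
This is the highest energy (shortest wavelength) transition in the Lyman series.

E_∞ = 0 eV
E_1 = -13.6057 / 1² = -13.606 eV

Energy at series limit:
ΔE = E_∞ - E_1 = 0 - (-13.606) = 13.606 eV

This energy equals the ionization energy from the n = 1 state of hydrogen.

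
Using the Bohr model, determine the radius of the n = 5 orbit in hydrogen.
1.322943 nm (or 13.229430 Å)

The Bohr radius formula is:
r_n = n² a₀ / Z

where a₀ = 0.052917721 nm is the Bohr radius.

For H (Z = 1) at n = 5:
r_5 = 5² × 0.052917721 nm / 1
r_5 = 25 × 0.052917721 nm / 1
r_5 = 1.3229430 nm / 1
r_5 = 1.322943 nm

The electron orbits at approximately 1.322943 nm from the nucleus.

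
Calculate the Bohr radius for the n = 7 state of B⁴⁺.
0.51859 nm (or 5.18594 Å)

The Bohr radius formula is:
r_n = n² a₀ / Z

where a₀ = 0.05291772 nm is the Bohr radius.

For B⁴⁺ (Z = 5) at n = 7:
r_7 = 7² × 0.05291772 nm / 5
r_7 = 49 × 0.05291772 nm / 5
r_7 = 2.592968 nm / 5
r_7 = 0.51859 nm

The electron orbits at approximately 0.51859 nm from the nucleus.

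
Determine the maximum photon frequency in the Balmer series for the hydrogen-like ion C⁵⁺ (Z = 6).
2.96e+16 Hz

The series limit corresponds to the transition from n = ∞ to n = 2.
This is the highest energy (shortest wavelength) transition in the Balmer series.

E_∞ = 0 eV
E_2 = -13.6057 × 6² / 2² = -122.451300 eV

Energy at series limit:
ΔE = E_∞ - E_2 = 0 - (-122.451300) = 122.451300 eV
E = 122.451300 eV × (1.602177 × 10⁻¹⁹ J/eV) = 1.9619e-17 J
f = E/h = 1.9619e-17 J / (6.62607 × 10⁻³⁴ J·s) = 2.96e+16 Hz

This energy equals the ionization energy from the n = 2 state of C⁵⁺.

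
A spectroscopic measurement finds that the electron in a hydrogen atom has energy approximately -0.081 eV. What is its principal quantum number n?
n = 13

The exact energy levels follow E_n = -13.6057 eV / n².

The measured value (-0.081 eV) is reported to only 2 significant figures, so we must test candidate n values and see which one matches to that precision.

Candidate energies:
  n = 11:  E = -13.6057/11² = -0.11244 eV
  n = 12:  E = -13.6057/12² = -0.09448 eV
  n = 13:  E = -13.6057/13² = -0.08051 eV  ← matches
  n = 14:  E = -13.6057/14² = -0.06942 eV
  n = 15:  E = -13.6057/15² = -0.06047 eV

Checking against the measurement of -0.081 eV (2 sig figs), only n = 13 agrees:
E_13 = -0.08051 eV, which rounds to -0.081 eV ✓

Therefore n = 13.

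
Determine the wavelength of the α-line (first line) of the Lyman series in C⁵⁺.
3.37506 nm

The longest wavelength corresponds to the smallest energy transition in the series.
The Lyman series has all transitions ending at n_f = 1.

For C⁵⁺ (Z = 6), the first line (α-line) is the jump from n = 2 to n = 1:
E_2 = -13.6057 × 6² / 2² = -122.4513000 eV
E_1 = -13.6057 × 6² / 1² = -489.8052000 eV
ΔE = E_2 - E_1 = 367.3539000 eV

λ = hc/E = 1239.84 eV·nm / 367.3539000 eV
λ = 3.37506 nm

This is the α-line of the Lyman series in C⁵⁺.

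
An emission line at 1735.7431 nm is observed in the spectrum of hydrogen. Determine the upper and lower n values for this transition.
n = 10 → n = 4

First, find the photon energy from the wavelength (hc = 1239.84 eV·nm):
E = hc/λ = 1239.84 eV·nm / 1735.7431 nm = 0.71429925 eV

The energy levels of hydrogen satisfy E_n = -13.6057 / n² eV, so an emission n_i → n_f releases
ΔE = 13.6057 × (1/n_f² − 1/n_i²) eV.

Setting ΔE equal to the photon energy:
1/n_f² − 1/n_i² = 0.71429925 / 13.6057 = 0.052500000

Since 1/n_i² must be positive, we need 1/n_f² > 0.052500000, i.e. n_f ≤ 4. For each allowed n_f, solve n_i = (1/n_f² − 0.052500000)^(−1/2) and check whether it is a whole number:
  n_f = 1: 1/n_i² = 1.000000000 − 0.052500000 = 0.947500000 → n_i = 1.027  (not an integer) ✗
  n_f = 2: 1/n_i² = 0.250000000 − 0.052500000 = 0.197500000 → n_i = 2.250  (not an integer) ✗
  n_f = 3: 1/n_i² = 0.111111111 − 0.052500000 = 0.058611111 → n_i = 4.131  (not an integer) ✗
  n_f = 4: 1/n_i² = 0.062500000 − 0.052500000 = 0.010000000 → n_i = 10.000  → integer, n_i = 10 ✓

Only n_f = 4 gives an integer upper level, n_i = 10.

The transition is from n = 10 to n = 4 (emission).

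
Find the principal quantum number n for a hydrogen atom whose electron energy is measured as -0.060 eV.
n = 15

The exact energy levels follow E_n = -13.6057 eV / n².

The measured value (-0.060 eV) is reported to only 2 significant figures, so we must test candidate n values and see which one matches to that precision.

Candidate energies:
  n = 13:  E = -13.6057/13² = -0.08051 eV
  n = 14:  E = -13.6057/14² = -0.06942 eV
  n = 15:  E = -13.6057/15² = -0.06047 eV  ← matches
  n = 16:  E = -13.6057/16² = -0.05315 eV
  n = 17:  E = -13.6057/17² = -0.04708 eV

Checking against the measurement of -0.060 eV (2 sig figs), only n = 15 agrees:
E_15 = -0.06047 eV, which rounds to -0.060 eV ✓

Therefore n = 15.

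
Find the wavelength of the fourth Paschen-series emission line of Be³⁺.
62.79186 nm

The lines of a series are numbered from the longest wavelength (smallest ΔE) outward; the fourth line is the transition from n = n_f + 4 to n_f.
The Paschen series has all transitions ending at n_f = 3.

For Be³⁺ (Z = 4), the fourth line (δ-line) is the jump from n = 7 to n = 3:
E_7 = -13.6057 × 4² / 7² = -4.4426776 eV
E_3 = -13.6057 × 4² / 3² = -24.1879111 eV
ΔE = E_7 - E_3 = 19.7452335 eV

λ = hc/E = 1239.84 eV·nm / 19.7452335 eV
λ = 62.79186 nm

This is the δ-line of the Paschen series in Be³⁺.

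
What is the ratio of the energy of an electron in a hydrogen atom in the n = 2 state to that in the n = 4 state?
4.0000

Using E_n = -13.6057 Z² / n² eV with Z = 1:

E_2 = -13.6057 / 2² = -13.6057 / 4 = -3.4014250000 eV
E_4 = -13.6057 / 4² = -13.6057 / 16 = -0.8503562500 eV

The ratio is:
E_2/E_4 = (-3.4014250000) / (-0.8503562500)
E_2/E_4 = (-13.6057/4) / (-13.6057/16)
E_2/E_4 = 16/4
E_2/E_4 = 4.0000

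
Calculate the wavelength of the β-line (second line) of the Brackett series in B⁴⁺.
104.97774 nm

The lines of a series are numbered from the longest wavelength (smallest ΔE) outward; the second line is the transition from n = n_f + 2 to n_f.
The Brackett series has all transitions ending at n_f = 4.

For B⁴⁺ (Z = 5), the second line (β-line) is the jump from n = 6 to n = 4:
E_6 = -13.6057 × 5² / 6² = -9.44840278 eV
E_4 = -13.6057 × 5² / 4² = -21.25890625 eV
ΔE = E_6 - E_4 = 11.81050347 eV

λ = hc/E = 1239.84 eV·nm / 11.81050347 eV
λ = 104.97774 nm

This is the β-line of the Brackett series in B⁴⁺.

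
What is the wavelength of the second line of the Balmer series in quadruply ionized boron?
19.440 nm

The lines of a series are numbered from the longest wavelength (smallest ΔE) outward; the second line is the transition from n = n_f + 2 to n_f.
The Balmer series has all transitions ending at n_f = 2.

For B⁴⁺ (Z = 5), the second line (β-line) is the jump from n = 4 to n = 2:
E_4 = -13.6057 × 5² / 4² = -21.25891 eV
E_2 = -13.6057 × 5² / 2² = -85.03563 eV
ΔE = E_4 - E_2 = 63.77672 eV

λ = hc/E = 1239.84 eV·nm / 63.77672 eV
λ = 19.440 nm

This is the β-line of the Balmer series in B⁴⁺.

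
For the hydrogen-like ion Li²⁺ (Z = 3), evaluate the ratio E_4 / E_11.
7.5625

Using E_n = -13.6057 Z² / n² eV with Z = 3:

E_4 = -13.6057 × 3² / 4² = -122.4513 / 16 = -7.65320625 eV
E_11 = -13.6057 × 3² / 11² = -122.4513 / 121 = -1.01199421 eV

The ratio is:
E_4/E_11 = (-7.65320625) / (-1.01199421)
E_4/E_11 = (-122.4513/16) / (-122.4513/121)
E_4/E_11 = 121/16
E_4/E_11 = 7.5625
(Note: the Z² factors cancel in the ratio.)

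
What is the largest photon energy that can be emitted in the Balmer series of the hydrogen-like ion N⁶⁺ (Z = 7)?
166.670 eV

The series limit corresponds to the transition from n = ∞ to n = 2.
This is the highest energy (shortest wavelength) transition in the Balmer series.

E_∞ = 0 eV
E_2 = -13.6057 × 7² / 2² = -166.670 eV

Energy at series limit:
ΔE = E_∞ - E_2 = 0 - (-166.670) = 166.670 eV

This energy equals the ionization energy from the n = 2 state of N⁶⁺.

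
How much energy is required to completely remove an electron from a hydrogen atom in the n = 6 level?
0.37794 eV

The ionization energy is the energy needed to remove the electron completely (n → ∞).

For hydrogen, E_n = -13.6057 eV / n².

At n = 6: E_6 = -13.6057 / 6² = -0.37793611 eV
At n = ∞: E_∞ = 0 eV

Ionization energy = E_∞ - E_6 = 0 - (-0.37793611) = 0.37793611 eV
Ionization energy ≈ 0.37794 eV

This is also called the binding energy of the electron in state n = 6.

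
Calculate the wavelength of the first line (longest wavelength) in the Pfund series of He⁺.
1863.95141 nm

The longest wavelength corresponds to the smallest energy transition in the series.
The Pfund series has all transitions ending at n_f = 5.

For He⁺ (Z = 2), the first line (α-line) is the jump from n = 6 to n = 5:
E_6 = -13.6057 × 2² / 6² = -1.51174444444 eV
E_5 = -13.6057 × 2² / 5² = -2.17691200000 eV
ΔE = E_6 - E_5 = 0.66516755556 eV

λ = hc/E = 1239.84 eV·nm / 0.66516755556 eV
λ = 1863.95141 nm

This is the α-line of the Pfund series in He⁺.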